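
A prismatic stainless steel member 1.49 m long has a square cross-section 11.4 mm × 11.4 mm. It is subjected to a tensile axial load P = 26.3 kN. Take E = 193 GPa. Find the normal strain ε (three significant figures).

0.00105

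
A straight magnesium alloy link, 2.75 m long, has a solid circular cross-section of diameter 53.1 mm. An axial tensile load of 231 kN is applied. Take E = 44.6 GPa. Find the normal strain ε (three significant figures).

A = 2215 mm².
σ = N/A = 104.3 MPa; ε = σ/E = 104.3/44600 = 2.339e-03.

0.00234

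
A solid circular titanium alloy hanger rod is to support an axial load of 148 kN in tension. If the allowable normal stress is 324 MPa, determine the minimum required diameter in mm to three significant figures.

24.1 mm

Required area A ≥ P/σ_allow = 148000/324 = 456.8 mm².
For a solid circular section, d ≥ √(4A/π) = 24.12 mm.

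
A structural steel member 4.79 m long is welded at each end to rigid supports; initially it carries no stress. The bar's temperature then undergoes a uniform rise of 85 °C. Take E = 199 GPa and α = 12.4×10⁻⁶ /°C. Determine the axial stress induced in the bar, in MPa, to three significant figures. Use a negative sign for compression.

Free thermal expansion αLΔT = 12.4e-6 · 4790 · 85 = 5.049 mm.
The walls impose strain ε = −(5.049)/4790 = -1.0540e-03; σ = Eε = 199000 · -1.0540e-03 = -209.7 MPa.

-210 MPa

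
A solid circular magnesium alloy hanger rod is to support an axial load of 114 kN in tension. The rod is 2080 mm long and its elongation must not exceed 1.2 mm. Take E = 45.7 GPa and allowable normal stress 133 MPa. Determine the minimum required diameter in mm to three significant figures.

Required area A ≥ P/σ_allow = 114000/133 = 857.1 mm².
For a solid circular section, d ≥ √(4A/π) = 33.04 mm.
Elongation limit: A ≥ PL/(Eδ_allow) = 114000·2080/(45700·1.2) = 4324 mm² ⇒ d ≥ 74.2 mm.
The elongation limit governs.

74.2 mm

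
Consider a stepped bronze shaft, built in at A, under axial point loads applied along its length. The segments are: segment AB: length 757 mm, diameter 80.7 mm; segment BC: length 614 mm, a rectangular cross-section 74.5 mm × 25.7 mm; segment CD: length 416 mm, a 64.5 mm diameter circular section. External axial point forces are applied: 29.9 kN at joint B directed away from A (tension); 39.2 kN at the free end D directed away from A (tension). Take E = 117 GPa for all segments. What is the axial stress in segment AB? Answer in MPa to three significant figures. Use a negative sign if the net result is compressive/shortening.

13.5 MPa

Internal axial forces (sectioning from the free end, tension +): N_CD = 39.2 kN, N_BC = 39.2 kN, N_AB = 69.1 kN.
A_AB = 5115 mm².
σ_AB = N_AB/A_AB = 69100/5115 = 13.51 MPa.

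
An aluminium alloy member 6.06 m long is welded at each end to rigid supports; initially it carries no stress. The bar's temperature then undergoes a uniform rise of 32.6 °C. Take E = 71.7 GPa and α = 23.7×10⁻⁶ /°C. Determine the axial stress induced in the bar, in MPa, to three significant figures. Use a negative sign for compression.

Free thermal expansion αLΔT = 23.7e-6 · 6060 · 32.6 = 4.682 mm.
The walls impose strain ε = −(4.682)/6060 = -7.7262e-04; σ = Eε = 71700 · -7.7262e-04 = -55.4 MPa.

-55.4 MPa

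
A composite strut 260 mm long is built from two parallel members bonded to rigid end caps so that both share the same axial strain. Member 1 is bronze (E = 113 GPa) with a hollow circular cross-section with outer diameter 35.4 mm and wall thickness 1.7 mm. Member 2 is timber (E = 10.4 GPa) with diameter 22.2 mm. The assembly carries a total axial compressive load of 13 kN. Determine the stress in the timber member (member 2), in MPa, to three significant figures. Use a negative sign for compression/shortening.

-5.55 MPa

A_1 = 180 mm².
A_2 = 387.1 mm².
Equal strain + equilibrium ⇒ each member carries load in proportion to AE: A₁E₁ = 20340000 N, A₂E₂ = 4026000 N, ΣAE = 24360000 N.
σ₂ = P·E₂/ΣAE = -13000·10400/24360000 = -5.549 MPa.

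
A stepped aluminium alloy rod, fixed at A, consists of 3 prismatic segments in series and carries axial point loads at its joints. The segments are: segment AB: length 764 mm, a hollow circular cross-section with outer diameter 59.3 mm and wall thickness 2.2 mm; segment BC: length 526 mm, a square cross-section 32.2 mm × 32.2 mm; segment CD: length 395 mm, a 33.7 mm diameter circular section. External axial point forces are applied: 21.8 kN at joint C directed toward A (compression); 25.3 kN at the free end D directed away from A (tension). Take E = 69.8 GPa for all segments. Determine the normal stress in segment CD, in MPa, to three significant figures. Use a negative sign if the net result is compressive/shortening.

28.4 MPa

Internal axial forces (sectioning from the free end, tension +): N_CD = 25.3 kN, N_BC = 3.5 kN, N_AB = 3.5 kN.
A_CD = 892 mm².
σ_CD = N_CD/A_CD = 25300/892 = 28.36 MPa.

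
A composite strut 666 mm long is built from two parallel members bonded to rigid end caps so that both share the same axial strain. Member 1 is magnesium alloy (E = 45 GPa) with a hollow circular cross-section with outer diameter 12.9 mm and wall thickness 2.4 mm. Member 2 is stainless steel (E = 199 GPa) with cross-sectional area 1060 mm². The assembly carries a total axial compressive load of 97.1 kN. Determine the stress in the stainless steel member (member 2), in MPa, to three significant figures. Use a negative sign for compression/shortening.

A_1 = 79.17 mm².
Equal strain + equilibrium ⇒ each member carries load in proportion to AE: A₁E₁ = 3563000 N, A₂E₂ = 210900000 N, ΣAE = 214500000 N.
σ₂ = P·E₂/ΣAE = -97100·199000/214500000 = -90.08 MPa.

-90.1 MPa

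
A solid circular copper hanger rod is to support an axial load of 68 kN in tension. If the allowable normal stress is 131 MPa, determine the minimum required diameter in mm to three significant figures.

25.7 mm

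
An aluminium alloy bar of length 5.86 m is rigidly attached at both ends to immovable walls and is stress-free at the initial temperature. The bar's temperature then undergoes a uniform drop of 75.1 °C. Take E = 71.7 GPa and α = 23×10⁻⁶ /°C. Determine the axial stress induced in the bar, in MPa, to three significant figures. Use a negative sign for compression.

Free thermal expansion αLΔT = 23e-6 · 5860 · -75.1 = -10.12 mm.
The walls impose strain ε = −(-10.12)/5860 = 1.7273e-03; σ = Eε = 71700 · 1.7273e-03 = 123.8 MPa.

124 MPa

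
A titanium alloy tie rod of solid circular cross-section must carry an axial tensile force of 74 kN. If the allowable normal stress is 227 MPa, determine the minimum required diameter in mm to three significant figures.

Required area A ≥ P/σ_allow = 74000/227 = 326 mm².
For a solid circular section, d ≥ √(4A/π) = 20.37 mm.

20.4 mm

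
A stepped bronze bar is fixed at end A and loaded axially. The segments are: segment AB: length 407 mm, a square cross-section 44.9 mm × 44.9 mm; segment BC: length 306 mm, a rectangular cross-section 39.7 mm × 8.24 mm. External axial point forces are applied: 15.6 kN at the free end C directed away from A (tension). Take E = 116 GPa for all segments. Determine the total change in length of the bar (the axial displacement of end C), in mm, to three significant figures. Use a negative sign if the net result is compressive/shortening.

0.153 mm

Internal axial forces (sectioning from the free end, tension +): N_BC = 15.6 kN, N_AB = 15.6 kN.
A_AB = 2016 mm².
A_BC = 327.1 mm².
δ_AB = 15600·407/(2016·116000) = 0.02715 mm
δ_BC = 15600·306/(327.1·116000) = 0.1258 mm
δ = Σδ_i = 0.1529 mm.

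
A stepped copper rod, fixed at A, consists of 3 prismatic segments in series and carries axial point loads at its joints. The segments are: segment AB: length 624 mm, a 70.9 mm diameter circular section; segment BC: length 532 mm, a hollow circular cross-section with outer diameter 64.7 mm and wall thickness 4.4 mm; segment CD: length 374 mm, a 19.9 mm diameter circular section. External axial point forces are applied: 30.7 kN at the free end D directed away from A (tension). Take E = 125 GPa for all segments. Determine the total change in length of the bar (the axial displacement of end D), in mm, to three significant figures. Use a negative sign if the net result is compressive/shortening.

0.491 mm

Internal axial forces (sectioning from the free end, tension +): N_CD = 30.7 kN, N_BC = 30.7 kN, N_AB = 30.7 kN.
A_AB = 3948 mm².
A_BC = 833.5 mm².
A_CD = 311 mm².
δ_AB = 30700·624/(3948·125000) = 0.03882 mm
δ_BC = 30700·532/(833.5·125000) = 0.1568 mm
δ_CD = 30700·374/(311·125000) = 0.2953 mm
δ = Σδ_i = 0.4909 mm.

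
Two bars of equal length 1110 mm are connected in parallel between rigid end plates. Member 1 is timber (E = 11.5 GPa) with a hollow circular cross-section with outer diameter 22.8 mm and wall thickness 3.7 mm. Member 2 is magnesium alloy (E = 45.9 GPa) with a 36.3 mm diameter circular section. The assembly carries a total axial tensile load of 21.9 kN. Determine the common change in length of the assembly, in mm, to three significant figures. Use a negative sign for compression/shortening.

A_1 = 222 mm².
A_2 = 1035 mm².
Equal strain + equilibrium ⇒ each member carries load in proportion to AE: A₁E₁ = 2553000 N, A₂E₂ = 47500000 N, ΣAE = 50060000 N.
δ = PL/ΣAE = 21900·1110/50060000 = 0.4856 mm.

0.486 mm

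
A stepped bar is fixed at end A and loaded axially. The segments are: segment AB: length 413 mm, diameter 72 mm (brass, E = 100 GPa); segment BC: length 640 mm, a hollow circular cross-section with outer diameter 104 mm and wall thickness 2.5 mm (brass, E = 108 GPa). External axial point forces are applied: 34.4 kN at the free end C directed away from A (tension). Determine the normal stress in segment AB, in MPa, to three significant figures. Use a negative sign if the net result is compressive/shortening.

Internal axial forces (sectioning from the free end, tension +): N_BC = 34.4 kN, N_AB = 34.4 kN.
A_AB = 4072 mm².
σ_AB = N_AB/A_AB = 34400/4072 = 8.449 MPa.

8.45 MPa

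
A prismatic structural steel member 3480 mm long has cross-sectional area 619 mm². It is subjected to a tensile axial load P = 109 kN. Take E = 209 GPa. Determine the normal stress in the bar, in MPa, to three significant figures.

176 MPa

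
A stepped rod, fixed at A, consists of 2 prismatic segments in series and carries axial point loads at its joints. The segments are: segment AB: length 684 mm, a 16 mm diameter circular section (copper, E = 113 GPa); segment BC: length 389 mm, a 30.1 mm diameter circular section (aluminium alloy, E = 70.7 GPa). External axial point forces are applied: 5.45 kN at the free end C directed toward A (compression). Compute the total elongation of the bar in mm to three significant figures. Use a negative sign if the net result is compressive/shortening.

-0.206 mm

Internal axial forces (sectioning from the free end, tension +): N_BC = -5.45 kN, N_AB = -5.45 kN.
A_AB = 201.1 mm².
A_BC = 711.6 mm².
δ_AB = -5450·684/(201.1·113000) = -0.1641 mm
δ_BC = -5450·389/(711.6·70700) = -0.04214 mm
δ = Σδ_i = -0.2062 mm.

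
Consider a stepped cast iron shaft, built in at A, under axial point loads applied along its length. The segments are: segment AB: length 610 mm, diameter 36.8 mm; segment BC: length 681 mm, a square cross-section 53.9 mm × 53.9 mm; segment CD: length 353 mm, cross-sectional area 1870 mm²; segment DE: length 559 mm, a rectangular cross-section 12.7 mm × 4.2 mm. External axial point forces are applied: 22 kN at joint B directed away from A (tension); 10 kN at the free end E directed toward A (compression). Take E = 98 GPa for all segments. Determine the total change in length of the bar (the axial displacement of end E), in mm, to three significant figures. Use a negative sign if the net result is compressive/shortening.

-1.04 mm

Internal axial forces (sectioning from the free end, tension +): N_DE = -10 kN, N_CD = -10 kN, N_BC = -10 kN, N_AB = 12 kN.
A_AB = 1064 mm².
A_BC = 2905 mm².
A_DE = 53.34 mm².
δ_AB = 12000·610/(1064·98000) = 0.07023 mm
δ_BC = -10000·681/(2905·98000) = -0.02392 mm
δ_CD = -10000·353/(1870·98000) = -0.01926 mm
δ_DE = -10000·559/(53.34·98000) = -1.069 mm
δ = Σδ_i = -1.042 mm.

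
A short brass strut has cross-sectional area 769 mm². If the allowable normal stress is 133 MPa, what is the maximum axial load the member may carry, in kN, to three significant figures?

P_max = σ_allow · A = 133 · 769 = 102300 N = 102.3 kN.

102 kN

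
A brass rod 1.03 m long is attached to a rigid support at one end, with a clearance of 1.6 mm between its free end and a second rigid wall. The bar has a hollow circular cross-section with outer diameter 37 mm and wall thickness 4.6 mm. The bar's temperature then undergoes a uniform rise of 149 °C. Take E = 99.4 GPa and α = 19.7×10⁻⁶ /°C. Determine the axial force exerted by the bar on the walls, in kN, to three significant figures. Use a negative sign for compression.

-64.3 kN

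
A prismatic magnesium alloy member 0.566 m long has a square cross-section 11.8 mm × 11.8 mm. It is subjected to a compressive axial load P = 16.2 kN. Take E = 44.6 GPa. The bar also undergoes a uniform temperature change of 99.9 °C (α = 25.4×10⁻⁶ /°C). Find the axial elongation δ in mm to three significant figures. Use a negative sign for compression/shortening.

A = 139.2 mm².
δ_mech = NL/(AE) = -16200·566/(139.2·44600) = -1.476 mm.
δ_thermal = αLΔT = 25.4e-6·566·99.9 = 1.436 mm.
δ = δ_mech + δ_thermal = -0.04029 mm.

-0.0403 mm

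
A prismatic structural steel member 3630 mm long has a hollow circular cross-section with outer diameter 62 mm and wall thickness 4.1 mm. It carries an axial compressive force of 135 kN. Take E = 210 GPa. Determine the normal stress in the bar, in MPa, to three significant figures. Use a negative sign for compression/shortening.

-181 MPa

A = 745.8 mm².
σ = N/A = -135000/745.8 = -181 MPa.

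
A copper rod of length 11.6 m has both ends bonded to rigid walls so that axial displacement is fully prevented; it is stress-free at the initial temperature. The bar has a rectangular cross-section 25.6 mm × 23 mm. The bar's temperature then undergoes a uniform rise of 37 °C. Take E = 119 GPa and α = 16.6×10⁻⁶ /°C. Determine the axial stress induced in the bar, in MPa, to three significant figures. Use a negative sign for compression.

Free thermal expansion αLΔT = 16.6e-6 · 11600 · 37 = 7.125 mm.
The walls impose strain ε = −(7.125)/11600 = -6.1420e-04; σ = Eε = 119000 · -6.1420e-04 = -73.09 MPa.

-73.1 MPa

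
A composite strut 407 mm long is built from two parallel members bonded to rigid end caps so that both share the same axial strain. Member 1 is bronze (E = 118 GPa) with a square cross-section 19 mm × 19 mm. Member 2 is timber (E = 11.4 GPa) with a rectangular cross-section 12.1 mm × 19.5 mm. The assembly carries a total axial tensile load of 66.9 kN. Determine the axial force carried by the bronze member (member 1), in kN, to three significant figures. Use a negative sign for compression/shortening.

62.9 kN

A_1 = 361 mm².
A_2 = 235.9 mm².
Equal strain + equilibrium ⇒ each member carries load in proportion to AE: A₁E₁ = 42600000 N, A₂E₂ = 2690000 N, ΣAE = 45290000 N.
F₁ = P·A₁E₁/ΣAE = 66900·42600000/45290000 = 62930 N.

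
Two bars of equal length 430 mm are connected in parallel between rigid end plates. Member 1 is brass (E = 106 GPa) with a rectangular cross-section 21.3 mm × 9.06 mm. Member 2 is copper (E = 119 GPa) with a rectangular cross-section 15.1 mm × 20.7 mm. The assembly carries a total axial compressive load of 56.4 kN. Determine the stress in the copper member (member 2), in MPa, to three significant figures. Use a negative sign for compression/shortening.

A_1 = 193 mm².
A_2 = 312.6 mm².
Equal strain + equilibrium ⇒ each member carries load in proportion to AE: A₁E₁ = 20460000 N, A₂E₂ = 37200000 N, ΣAE = 57650000 N.
σ₂ = P·E₂/ΣAE = -56400·119000/57650000 = -116.4 MPa.

-116 MPa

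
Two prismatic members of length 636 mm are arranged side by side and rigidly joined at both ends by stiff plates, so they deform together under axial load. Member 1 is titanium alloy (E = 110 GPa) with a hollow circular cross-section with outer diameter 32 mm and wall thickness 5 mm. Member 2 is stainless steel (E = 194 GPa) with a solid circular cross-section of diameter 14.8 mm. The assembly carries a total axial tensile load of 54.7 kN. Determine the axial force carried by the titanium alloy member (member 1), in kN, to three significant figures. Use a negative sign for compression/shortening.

31.9 kN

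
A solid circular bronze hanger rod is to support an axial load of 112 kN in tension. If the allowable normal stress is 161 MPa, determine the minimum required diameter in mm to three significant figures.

Required area A ≥ P/σ_allow = 112000/161 = 695.7 mm².
For a solid circular section, d ≥ √(4A/π) = 29.76 mm.

29.8 mm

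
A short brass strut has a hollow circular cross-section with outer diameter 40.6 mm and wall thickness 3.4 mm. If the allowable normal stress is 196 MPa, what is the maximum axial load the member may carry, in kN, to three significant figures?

A = 397.3 mm².
P_max = σ_allow · A = 196 · 397.3 = 77880 N = 77.88 kN.

77.9 kN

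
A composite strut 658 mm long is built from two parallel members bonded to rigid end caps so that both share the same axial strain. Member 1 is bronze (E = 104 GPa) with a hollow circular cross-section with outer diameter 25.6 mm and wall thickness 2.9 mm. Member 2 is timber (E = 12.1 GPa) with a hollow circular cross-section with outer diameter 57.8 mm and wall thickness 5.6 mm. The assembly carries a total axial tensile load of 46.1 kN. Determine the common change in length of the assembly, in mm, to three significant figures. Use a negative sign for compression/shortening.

0.930 mm

A_1 = 206.8 mm².
A_2 = 918.4 mm².
Equal strain + equilibrium ⇒ each member carries load in proportion to AE: A₁E₁ = 21510000 N, A₂E₂ = 11110000 N, ΣAE = 32620000 N.
δ = PL/ΣAE = 46100·658/32620000 = 0.9299 mm.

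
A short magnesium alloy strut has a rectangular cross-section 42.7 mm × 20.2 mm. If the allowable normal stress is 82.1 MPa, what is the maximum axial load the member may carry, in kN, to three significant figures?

70.8 kN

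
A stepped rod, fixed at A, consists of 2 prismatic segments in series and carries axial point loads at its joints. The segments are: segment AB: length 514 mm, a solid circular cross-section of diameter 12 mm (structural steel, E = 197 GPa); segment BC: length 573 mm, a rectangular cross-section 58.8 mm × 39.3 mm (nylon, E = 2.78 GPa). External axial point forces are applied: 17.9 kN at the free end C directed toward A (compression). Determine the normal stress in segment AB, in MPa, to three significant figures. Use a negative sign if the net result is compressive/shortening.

-158 MPa

Internal axial forces (sectioning from the free end, tension +): N_BC = -17.9 kN, N_AB = -17.9 kN.
A_AB = 113.1 mm².
σ_AB = N_AB/A_AB = -17900/113.1 = -158.3 MPa.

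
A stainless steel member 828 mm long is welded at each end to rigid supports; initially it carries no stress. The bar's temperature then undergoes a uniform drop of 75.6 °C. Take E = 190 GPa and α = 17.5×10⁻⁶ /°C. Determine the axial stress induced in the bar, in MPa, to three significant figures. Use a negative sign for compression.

251 MPa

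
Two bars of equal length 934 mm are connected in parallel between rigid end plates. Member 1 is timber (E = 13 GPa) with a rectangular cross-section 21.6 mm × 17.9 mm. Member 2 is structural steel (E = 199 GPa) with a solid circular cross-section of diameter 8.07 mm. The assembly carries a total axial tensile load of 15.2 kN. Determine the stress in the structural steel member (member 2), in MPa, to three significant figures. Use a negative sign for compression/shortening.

A_1 = 386.6 mm².
A_2 = 51.15 mm².
Equal strain + equilibrium ⇒ each member carries load in proportion to AE: A₁E₁ = 5026000 N, A₂E₂ = 10180000 N, ΣAE = 15200000 N.
σ₂ = P·E₂/ΣAE = 15200·199000/15200000 = 198.9 MPa.

199 MPa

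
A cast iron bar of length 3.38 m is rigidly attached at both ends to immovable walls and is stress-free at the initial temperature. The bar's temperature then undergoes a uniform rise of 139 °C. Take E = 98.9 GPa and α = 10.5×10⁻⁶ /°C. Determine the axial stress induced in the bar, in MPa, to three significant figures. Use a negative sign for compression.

Free thermal expansion αLΔT = 10.5e-6 · 3380 · 139 = 4.933 mm.
The walls impose strain ε = −(4.933)/3380 = -1.4595e-03; σ = Eε = 98900 · -1.4595e-03 = -144.3 MPa.

-144 MPa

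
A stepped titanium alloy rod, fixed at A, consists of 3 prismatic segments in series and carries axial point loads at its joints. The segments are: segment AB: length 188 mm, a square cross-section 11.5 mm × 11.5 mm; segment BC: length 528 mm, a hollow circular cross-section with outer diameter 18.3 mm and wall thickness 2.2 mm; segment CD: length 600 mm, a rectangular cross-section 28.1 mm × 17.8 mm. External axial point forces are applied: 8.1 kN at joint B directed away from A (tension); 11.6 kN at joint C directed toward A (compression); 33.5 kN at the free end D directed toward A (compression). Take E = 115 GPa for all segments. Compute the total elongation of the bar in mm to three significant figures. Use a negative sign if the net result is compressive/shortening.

-2.67 mm

Internal axial forces (sectioning from the free end, tension +): N_CD = -33.5 kN, N_BC = -45.1 kN, N_AB = -37 kN.
A_AB = 132.2 mm².
A_BC = 111.3 mm².
A_CD = 500.2 mm².
δ_AB = -37000·188/(132.2·115000) = -0.4574 mm
δ_BC = -45100·528/(111.3·115000) = -1.861 mm
δ_CD = -33500·600/(500.2·115000) = -0.3494 mm
δ = Σδ_i = -2.668 mm.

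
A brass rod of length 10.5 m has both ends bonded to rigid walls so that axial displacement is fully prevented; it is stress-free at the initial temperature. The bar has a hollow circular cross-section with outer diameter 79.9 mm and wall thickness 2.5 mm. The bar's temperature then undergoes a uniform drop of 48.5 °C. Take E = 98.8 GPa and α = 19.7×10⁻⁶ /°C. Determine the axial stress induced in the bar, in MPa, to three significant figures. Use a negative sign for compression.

94.4 MPa

Free thermal expansion αLΔT = 19.7e-6 · 10500 · -48.5 = -10.03 mm.
The walls impose strain ε = −(-10.03)/10500 = 9.5545e-04; σ = Eε = 98800 · 9.5545e-04 = 94.4 MPa.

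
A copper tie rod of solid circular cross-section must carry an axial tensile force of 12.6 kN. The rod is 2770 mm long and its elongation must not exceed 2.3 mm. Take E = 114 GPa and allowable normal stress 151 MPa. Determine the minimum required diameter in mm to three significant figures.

Required area A ≥ P/σ_allow = 12600/151 = 83.44 mm².
For a solid circular section, d ≥ √(4A/π) = 10.31 mm.
Elongation limit: A ≥ PL/(Eδ_allow) = 12600·2770/(114000·2.3) = 133.1 mm² ⇒ d ≥ 13.02 mm.
The elongation limit governs.

13.0 mm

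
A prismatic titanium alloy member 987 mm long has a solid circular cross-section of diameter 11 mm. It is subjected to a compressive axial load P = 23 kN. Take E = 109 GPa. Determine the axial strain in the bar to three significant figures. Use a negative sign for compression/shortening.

-0.00222

A = 95.03 mm².
σ = N/A = -242 MPa; ε = σ/E = -242/109000 = -2.220e-03.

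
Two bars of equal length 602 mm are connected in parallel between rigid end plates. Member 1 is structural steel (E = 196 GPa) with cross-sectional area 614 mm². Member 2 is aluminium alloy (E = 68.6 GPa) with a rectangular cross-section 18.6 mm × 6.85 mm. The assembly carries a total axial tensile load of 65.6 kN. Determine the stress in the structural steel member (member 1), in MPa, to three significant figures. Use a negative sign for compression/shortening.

A_2 = 127.4 mm².
Equal strain + equilibrium ⇒ each member carries load in proportion to AE: A₁E₁ = 120300000 N, A₂E₂ = 8740000 N, ΣAE = 129100000 N.
σ₁ = P·E₁/ΣAE = 65600·196000/129100000 = 99.61 MPa.

99.6 MPa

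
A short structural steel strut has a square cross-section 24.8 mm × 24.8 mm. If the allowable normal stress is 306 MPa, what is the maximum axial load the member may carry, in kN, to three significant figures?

188 kN

A = 615 mm².
P_max = σ_allow · A = 306 · 615 = 188200 N = 188.2 kN.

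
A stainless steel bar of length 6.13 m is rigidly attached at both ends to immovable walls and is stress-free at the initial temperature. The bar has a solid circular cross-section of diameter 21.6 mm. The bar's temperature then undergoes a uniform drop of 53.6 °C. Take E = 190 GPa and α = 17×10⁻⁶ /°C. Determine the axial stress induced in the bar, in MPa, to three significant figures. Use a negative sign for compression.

173 MPa

Free thermal expansion αLΔT = 17e-6 · 6130 · -53.6 = -5.586 mm.
The walls impose strain ε = −(-5.586)/6130 = 9.1120e-04; σ = Eε = 190000 · 9.1120e-04 = 173.1 MPa.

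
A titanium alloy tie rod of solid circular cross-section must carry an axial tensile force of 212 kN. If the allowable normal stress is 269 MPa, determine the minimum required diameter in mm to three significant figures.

31.7 mm

Required area A ≥ P/σ_allow = 212000/269 = 788.1 mm².
For a solid circular section, d ≥ √(4A/π) = 31.68 mm.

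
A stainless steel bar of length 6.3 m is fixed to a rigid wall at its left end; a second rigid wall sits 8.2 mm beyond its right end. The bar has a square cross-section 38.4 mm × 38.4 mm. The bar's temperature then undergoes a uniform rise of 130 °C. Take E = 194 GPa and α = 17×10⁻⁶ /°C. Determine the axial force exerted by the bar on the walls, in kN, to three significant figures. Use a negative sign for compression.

Free thermal expansion αLΔT = 17e-6 · 6300 · 130 = 13.92 mm.
The walls engage after the gap closes; constrained expansion = 13.92 − 8.2 = 5.723 mm.
The walls impose strain ε = −(5.723)/6300 = -9.0841e-04; σ = Eε = 194000 · -9.0841e-04 = -176.2 MPa.
Wall reaction R = σ·A = -176.2·1475 = -259900 N = -259.9 kN.

-260 kN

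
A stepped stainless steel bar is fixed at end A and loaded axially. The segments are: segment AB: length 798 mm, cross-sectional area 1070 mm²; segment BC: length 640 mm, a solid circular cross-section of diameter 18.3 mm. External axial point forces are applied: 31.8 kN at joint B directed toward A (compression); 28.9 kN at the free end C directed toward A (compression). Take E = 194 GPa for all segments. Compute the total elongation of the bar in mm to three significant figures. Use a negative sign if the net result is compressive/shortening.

Internal axial forces (sectioning from the free end, tension +): N_BC = -28.9 kN, N_AB = -60.7 kN.
A_BC = 263 mm².
δ_AB = -60700·798/(1070·194000) = -0.2333 mm
δ_BC = -28900·640/(263·194000) = -0.3625 mm
δ = Σδ_i = -0.5958 mm.

-0.596 mm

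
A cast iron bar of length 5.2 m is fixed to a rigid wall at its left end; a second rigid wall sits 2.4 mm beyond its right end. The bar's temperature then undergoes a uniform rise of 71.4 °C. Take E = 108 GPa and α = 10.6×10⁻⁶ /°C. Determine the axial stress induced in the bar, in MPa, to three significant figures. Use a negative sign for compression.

Free thermal expansion αLΔT = 10.6e-6 · 5200 · 71.4 = 3.936 mm.
The walls engage after the gap closes; constrained expansion = 3.936 − 2.4 = 1.536 mm.
The walls impose strain ε = −(1.536)/5200 = -2.9530e-04; σ = Eε = 108000 · -2.9530e-04 = -31.89 MPa.

-31.9 MPa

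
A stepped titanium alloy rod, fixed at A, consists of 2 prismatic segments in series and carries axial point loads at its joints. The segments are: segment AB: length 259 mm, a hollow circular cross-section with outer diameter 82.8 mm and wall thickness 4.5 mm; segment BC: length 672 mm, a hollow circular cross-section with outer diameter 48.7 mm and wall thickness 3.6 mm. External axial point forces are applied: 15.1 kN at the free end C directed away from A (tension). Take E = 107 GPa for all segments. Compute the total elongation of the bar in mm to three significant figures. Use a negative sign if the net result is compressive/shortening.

0.219 mm

Internal axial forces (sectioning from the free end, tension +): N_BC = 15.1 kN, N_AB = 15.1 kN.
A_AB = 1107 mm².
A_BC = 510.1 mm².
δ_AB = 15100·259/(1107·107000) = 0.03302 mm
δ_BC = 15100·672/(510.1·107000) = 0.1859 mm
δ = Σδ_i = 0.2189 mm.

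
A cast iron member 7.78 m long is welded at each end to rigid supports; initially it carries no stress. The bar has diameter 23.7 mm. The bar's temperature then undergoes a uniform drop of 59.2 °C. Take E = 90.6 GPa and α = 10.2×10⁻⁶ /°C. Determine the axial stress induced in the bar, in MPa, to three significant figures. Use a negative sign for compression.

54.7 MPa

Free thermal expansion αLΔT = 10.2e-6 · 7780 · -59.2 = -4.698 mm.
The walls impose strain ε = −(-4.698)/7780 = 6.0384e-04; σ = Eε = 90600 · 6.0384e-04 = 54.71 MPa.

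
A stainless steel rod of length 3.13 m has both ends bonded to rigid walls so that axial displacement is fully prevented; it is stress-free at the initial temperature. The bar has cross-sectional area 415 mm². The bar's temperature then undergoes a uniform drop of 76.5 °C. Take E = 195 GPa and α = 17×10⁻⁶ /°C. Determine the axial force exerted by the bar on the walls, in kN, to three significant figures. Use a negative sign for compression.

Free thermal expansion αLΔT = 17e-6 · 3130 · -76.5 = -4.071 mm.
The walls impose strain ε = −(-4.071)/3130 = 1.3005e-03; σ = Eε = 195000 · 1.3005e-03 = 253.6 MPa.
Wall reaction R = σ·A = 253.6·415 = 105200 N = 105.2 kN.

105 kN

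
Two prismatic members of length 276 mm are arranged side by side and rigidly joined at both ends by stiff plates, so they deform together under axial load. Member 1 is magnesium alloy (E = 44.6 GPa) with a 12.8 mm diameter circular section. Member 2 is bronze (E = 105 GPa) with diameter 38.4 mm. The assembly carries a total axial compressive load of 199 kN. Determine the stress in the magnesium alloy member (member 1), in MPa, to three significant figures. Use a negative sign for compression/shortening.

-69.7 MPa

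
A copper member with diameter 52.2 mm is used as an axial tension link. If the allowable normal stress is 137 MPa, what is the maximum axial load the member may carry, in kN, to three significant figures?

293 kN

A = 2140 mm².
P_max = σ_allow · A = 137 · 2140 = 293200 N = 293.2 kN.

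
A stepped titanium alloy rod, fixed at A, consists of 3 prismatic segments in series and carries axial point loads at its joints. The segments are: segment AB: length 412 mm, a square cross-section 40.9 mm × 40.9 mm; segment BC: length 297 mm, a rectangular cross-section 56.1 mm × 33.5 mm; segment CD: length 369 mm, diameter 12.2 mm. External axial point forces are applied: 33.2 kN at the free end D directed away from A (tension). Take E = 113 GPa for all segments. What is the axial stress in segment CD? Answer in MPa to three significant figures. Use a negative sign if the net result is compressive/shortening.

Internal axial forces (sectioning from the free end, tension +): N_CD = 33.2 kN, N_BC = 33.2 kN, N_AB = 33.2 kN.
A_CD = 116.9 mm².
σ_CD = N_CD/A_CD = 33200/116.9 = 284 MPa.

284 MPa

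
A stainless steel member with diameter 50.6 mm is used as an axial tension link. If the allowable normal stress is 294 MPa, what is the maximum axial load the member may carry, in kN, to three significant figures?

A = 2011 mm².
P_max = σ_allow · A = 294 · 2011 = 591200 N = 591.2 kN.

591 kN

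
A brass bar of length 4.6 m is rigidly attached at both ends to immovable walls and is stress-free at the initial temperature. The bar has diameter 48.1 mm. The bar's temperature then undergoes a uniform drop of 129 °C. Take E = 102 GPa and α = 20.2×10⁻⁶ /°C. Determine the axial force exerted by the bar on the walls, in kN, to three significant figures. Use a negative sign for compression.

483 kN

Free thermal expansion αLΔT = 20.2e-6 · 4600 · -129 = -11.99 mm.
The walls impose strain ε = −(-11.99)/4600 = 2.6058e-03; σ = Eε = 102000 · 2.6058e-03 = 265.8 MPa.
Wall reaction R = σ·A = 265.8·1817 = 483000 N = 483 kN.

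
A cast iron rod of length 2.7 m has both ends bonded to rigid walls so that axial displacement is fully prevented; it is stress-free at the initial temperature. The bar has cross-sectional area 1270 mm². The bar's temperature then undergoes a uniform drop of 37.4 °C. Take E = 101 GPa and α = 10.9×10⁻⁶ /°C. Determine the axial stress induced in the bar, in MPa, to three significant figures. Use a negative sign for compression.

41.2 MPa

Free thermal expansion αLΔT = 10.9e-6 · 2700 · -37.4 = -1.101 mm.
The walls impose strain ε = −(-1.101)/2700 = 4.0766e-04; σ = Eε = 101000 · 4.0766e-04 = 41.17 MPa.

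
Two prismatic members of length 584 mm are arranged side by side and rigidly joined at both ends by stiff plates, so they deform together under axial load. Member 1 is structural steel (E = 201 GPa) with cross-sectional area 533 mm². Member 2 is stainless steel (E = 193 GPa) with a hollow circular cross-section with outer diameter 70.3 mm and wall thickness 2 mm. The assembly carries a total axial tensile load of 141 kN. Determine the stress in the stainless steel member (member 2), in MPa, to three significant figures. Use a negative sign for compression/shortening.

A_2 = 429.1 mm².
Equal strain + equilibrium ⇒ each member carries load in proportion to AE: A₁E₁ = 107100000 N, A₂E₂ = 82820000 N, ΣAE = 190000000 N.
σ₂ = P·E₂/ΣAE = 141000·193000/190000000 = 143.3 MPa.

143 MPa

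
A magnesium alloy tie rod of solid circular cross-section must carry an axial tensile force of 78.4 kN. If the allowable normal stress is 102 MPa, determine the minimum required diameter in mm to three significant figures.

31.3 mm

Required area A ≥ P/σ_allow = 78400/102 = 768.6 mm².
For a solid circular section, d ≥ √(4A/π) = 31.28 mm.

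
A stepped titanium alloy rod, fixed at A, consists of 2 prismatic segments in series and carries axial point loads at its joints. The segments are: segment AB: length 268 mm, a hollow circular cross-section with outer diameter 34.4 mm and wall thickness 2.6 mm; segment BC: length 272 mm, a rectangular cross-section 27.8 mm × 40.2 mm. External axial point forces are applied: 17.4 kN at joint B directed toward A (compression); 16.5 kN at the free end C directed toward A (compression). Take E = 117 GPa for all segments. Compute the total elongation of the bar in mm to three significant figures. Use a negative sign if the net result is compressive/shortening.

-0.333 mm

Internal axial forces (sectioning from the free end, tension +): N_BC = -16.5 kN, N_AB = -33.9 kN.
A_AB = 259.7 mm².
A_BC = 1118 mm².
δ_AB = -33900·268/(259.7·117000) = -0.2989 mm
δ_BC = -16500·272/(1118·117000) = -0.03432 mm
δ = Σδ_i = -0.3333 mm.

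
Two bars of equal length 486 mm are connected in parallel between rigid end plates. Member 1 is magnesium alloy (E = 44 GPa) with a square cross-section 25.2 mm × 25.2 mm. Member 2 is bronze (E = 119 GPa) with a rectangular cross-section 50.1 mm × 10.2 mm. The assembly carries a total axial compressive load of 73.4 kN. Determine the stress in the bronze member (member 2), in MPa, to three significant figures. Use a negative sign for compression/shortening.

A_1 = 635 mm².
A_2 = 511 mm².
Equal strain + equilibrium ⇒ each member carries load in proportion to AE: A₁E₁ = 27940000 N, A₂E₂ = 60810000 N, ΣAE = 88750000 N.
σ₂ = P·E₂/ΣAE = -73400·119000/88750000 = -98.41 MPa.

-98.4 MPa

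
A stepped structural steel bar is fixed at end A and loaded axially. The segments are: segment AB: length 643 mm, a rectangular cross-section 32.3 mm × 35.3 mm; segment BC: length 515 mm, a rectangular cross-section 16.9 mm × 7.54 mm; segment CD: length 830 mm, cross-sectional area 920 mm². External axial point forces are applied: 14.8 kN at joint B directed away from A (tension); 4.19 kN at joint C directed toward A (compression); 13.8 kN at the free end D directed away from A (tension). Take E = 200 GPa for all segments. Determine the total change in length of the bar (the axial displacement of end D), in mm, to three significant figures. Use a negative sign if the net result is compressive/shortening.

0.325 mm

Internal axial forces (sectioning from the free end, tension +): N_CD = 13.8 kN, N_BC = 9.61 kN, N_AB = 24.41 kN.
A_AB = 1140 mm².
A_BC = 127.4 mm².
δ_AB = 24410·643/(1140·200000) = 0.06883 mm
δ_BC = 9610·515/(127.4·200000) = 0.1942 mm
δ_CD = 13800·830/(920·200000) = 0.06225 mm
δ = Σδ_i = 0.3253 mm.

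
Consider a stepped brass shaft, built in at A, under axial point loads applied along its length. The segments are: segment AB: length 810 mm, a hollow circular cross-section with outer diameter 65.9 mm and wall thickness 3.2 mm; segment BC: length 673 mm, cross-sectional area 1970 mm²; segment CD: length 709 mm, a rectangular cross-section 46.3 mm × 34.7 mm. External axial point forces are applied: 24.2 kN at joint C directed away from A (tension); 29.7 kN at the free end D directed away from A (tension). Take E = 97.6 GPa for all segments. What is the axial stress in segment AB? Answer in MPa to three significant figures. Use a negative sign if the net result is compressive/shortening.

85.5 MPa

Internal axial forces (sectioning from the free end, tension +): N_CD = 29.7 kN, N_BC = 53.9 kN, N_AB = 53.9 kN.
A_AB = 630.3 mm².
σ_AB = N_AB/A_AB = 53900/630.3 = 85.51 MPa.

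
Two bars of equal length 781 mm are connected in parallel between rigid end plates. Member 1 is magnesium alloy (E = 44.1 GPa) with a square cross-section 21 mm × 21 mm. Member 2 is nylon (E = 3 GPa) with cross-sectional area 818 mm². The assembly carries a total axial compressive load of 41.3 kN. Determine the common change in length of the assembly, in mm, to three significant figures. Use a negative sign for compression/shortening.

-1.47 mm

A_1 = 441 mm².
Equal strain + equilibrium ⇒ each member carries load in proportion to AE: A₁E₁ = 19450000 N, A₂E₂ = 2454000 N, ΣAE = 21900000 N.
δ = PL/ΣAE = -41300·781/21900000 = -1.473 mm.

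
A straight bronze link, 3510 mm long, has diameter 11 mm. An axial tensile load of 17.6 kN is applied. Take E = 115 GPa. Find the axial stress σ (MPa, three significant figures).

A = 95.03 mm².
σ = N/A = 17600/95.03 = 185.2 MPa.

185 MPa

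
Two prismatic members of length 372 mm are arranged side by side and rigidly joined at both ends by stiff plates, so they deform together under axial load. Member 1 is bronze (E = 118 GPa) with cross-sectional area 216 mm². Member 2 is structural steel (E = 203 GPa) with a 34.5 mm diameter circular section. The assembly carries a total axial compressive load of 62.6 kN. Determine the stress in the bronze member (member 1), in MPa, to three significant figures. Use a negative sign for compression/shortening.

-34.3 MPa

A_2 = 934.8 mm².
Equal strain + equilibrium ⇒ each member carries load in proportion to AE: A₁E₁ = 25490000 N, A₂E₂ = 189800000 N, ΣAE = 215300000 N.
σ₁ = P·E₁/ΣAE = -62600·118000/215300000 = -34.32 MPa.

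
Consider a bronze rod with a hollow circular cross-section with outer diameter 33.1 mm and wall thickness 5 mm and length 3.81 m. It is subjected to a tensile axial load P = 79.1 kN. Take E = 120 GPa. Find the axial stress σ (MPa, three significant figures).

A = 441.4 mm².
σ = N/A = 79100/441.4 = 179.2 MPa.

179 MPa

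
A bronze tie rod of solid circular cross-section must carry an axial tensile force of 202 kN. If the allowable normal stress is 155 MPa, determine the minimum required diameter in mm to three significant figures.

40.7 mm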